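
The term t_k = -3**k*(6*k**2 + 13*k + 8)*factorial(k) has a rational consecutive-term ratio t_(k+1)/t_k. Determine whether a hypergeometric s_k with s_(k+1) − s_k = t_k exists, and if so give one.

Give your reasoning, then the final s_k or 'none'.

s_k = -3**k*(2*k + 1)*factorial(k)

Ratio r(k) = 3*(6*k**3 + 31*k**2 + 52*k + 27)/(6*k**2 + 13*k + 8).
Factor: A=3*k + 3; B=1; C=k**2 + 13*k/6 + 4/3.
f must satisfy (3*k + 3)·f(k+1) − (1)·f(k) = k**2 + 13*k/6 + 4/3.
Degrees (1,0,2) ⇒ d ≤ 1.
Solve for f: f(k) = (2*k + 1)/6 (degree 1 ≤ 1).
R(k) = B(k−1)·f(k)/C(k) = (2*k + 1)/(6*k**2 + 13*k + 8); s_k = R·t_k = -3**k*(2*k + 1)*factorial(k).
Δs = -3**k*(6*k**2 + 13*k + 8)*factorial(k), as required.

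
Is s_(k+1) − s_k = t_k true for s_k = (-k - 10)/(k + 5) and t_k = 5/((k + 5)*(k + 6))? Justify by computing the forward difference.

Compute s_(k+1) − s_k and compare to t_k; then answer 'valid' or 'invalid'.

valid; difference matches t_k

s_(k+1) = (-k - 11)/(k + 6)
s_(k+1) − s_k = 5/(k**2 + 11*k + 30)
(s_(k+1) − s_k) − t_k = 0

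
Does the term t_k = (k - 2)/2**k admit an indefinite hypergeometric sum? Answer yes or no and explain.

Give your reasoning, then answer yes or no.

t_(k+1)/t_k = (k - 1)/(2*(k - 2)).
Gosper form: A/B · C(k+1)/C(k) with A=1/2, B=1, C=k - 2.
Solve (1/2)·f(k+1) − (1)·f(k) = k - 2.
d = 1 from the (0,0,1) case.
A polynomial solution: f(k) = -2*(k - 1).
R(k) = B(k−1)·f(k)/C(k) = -2*(k - 1)/(k - 2); s_k = R·t_k = 2**(1 - k)*(1 - k).
Δs = (k - 2)/2**k, as required.

Yes. s_k = 2**(1 - k)*(1 - k).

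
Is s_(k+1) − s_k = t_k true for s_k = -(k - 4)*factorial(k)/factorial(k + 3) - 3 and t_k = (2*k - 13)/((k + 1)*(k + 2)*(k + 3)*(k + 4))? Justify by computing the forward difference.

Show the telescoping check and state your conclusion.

s_(k+1) = -(3*k**3 + 27*k**2 + 79*k + 69)/((k + 2)*(k + 3)*(k + 4))
s_(k+1) − s_k = (2*k - 13)/((k + 1)*(k + 2)*(k + 3)*(k + 4))
(s_(k+1) − s_k) − t_k = 0

Valid — Δs_k = t_k.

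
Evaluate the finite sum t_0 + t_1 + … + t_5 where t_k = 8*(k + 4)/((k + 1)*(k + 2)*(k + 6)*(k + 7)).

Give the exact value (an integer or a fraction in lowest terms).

Σ = 13/21

Ratio r(k) = (k + 1)*(k + 5)*(k + 6)/((k + 3)*(k + 4)*(k + 8)).
Take A(k)=k + 1, B(k)=k + 8, C(k)=k**4 + 16*k**3 + 95*k**2 + 248*k + 240.
Solve (k + 1)·f(k+1) − (k + 7)·f(k) = k**4 + 16*k**3 + 95*k**2 + 248*k + 240.
From deg A=1, deg B=1, deg C=4: d=6.
Coefficient equations give f(k) = k*(k + 2)*(k + 3)*(k + 4)*(k + 5)*(k + 7)/12.
Then R = B(k−1)f/C = k*(k + 2)*(k + 7)**2/(12*(k + 4)), so s_k = R(k)·t_k = 2*k*(k + 7)/(3*(k**2 + 7*k + 6)).
Verify: 8*(k + 4)/(k**4 + 16*k**3 + 83*k**2 + 152*k + 84) matches t_k.
Telescoping: Σ = s_(6) − s_(0) = 13/21 − (0) = 13/21.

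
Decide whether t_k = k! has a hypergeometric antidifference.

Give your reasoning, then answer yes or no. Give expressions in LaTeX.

r(k) = k + 1 after simplifying.
Normal form (A,B,C) = (k + 1, 1, 1).
Key eq: (k + 1)·f(k+1) = (1)·f(k) + (1).
From deg A=1, deg B=0, deg C=0: d=-1.
Negative degree bound (-1): no f exists, t_k not Gosper-summable.

No — negative degree bound, so no certificate f.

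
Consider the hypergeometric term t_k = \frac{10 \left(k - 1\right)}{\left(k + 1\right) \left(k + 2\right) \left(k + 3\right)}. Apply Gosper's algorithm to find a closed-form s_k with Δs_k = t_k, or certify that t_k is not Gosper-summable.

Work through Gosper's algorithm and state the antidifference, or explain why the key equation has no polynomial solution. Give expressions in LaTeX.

s_k = - \frac{10 k}{\left(k + 1\right) \left(k + 2\right)}

Step 1: r(k) = k*(k + 1)/((k - 1)*(k + 4)).
Gosper form: A/B · C(k+1)/C(k) with A=k + 1, B=k + 4, C=k - 1.
Solve (k + 1)·f(k+1) − (k + 3)·f(k) = k - 1.
Degrees (1,1,1) ⇒ d ≤ 2.
Coefficient equations give f(k) = -k.
R(k) = B(k−1)·f(k)/C(k) = -k*(k + 3)/(k - 1); s_k = R·t_k = -10*k/((k + 1)*(k + 2)).
Δs = 10*(k - 1)/(k**3 + 6*k**2 + 11*k + 6), as required.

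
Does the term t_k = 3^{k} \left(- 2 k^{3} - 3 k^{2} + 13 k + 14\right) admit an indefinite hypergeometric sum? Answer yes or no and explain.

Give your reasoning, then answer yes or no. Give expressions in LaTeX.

Yes. s_k = 3^{k} \left(- k^{3} + 3 k^{2} + 2 k + 1\right).

t_(k+1)/t_k = 3*(2*k**3 + 9*k**2 - k - 22)/(2*k**3 + 3*k**2 - 13*k - 14).
Normal form (A,B,C) = (3, 1, k**3 + 3*k**2/2 - 13*k/2 - 7).
Solve (3)·f(k+1) − (1)·f(k) = k**3 + 3*k**2/2 - 13*k/2 - 7.
Degrees (0,0,3) ⇒ d ≤ 3.
Solve for f: f(k) = (k**3 - 3*k**2 - 2*k - 1)/2 (degree 3 ≤ 3).
Get s_k = R·t_k = 3**k*(-k**3 + 3*k**2 + 2*k + 1) with R(k) = B(k−1)f(k)/C(k) = (k**3 - 3*k**2 - 2*k - 1)/((k + 1)*(2*k**2 + k - 14)).
Verify: 3**k*(-2*k**3 - 3*k**2 + 13*k + 14) matches t_k.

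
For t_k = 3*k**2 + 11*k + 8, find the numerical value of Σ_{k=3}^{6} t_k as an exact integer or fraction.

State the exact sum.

Σ = 488

r(k) = (3*k**2 + 17*k + 22)/(3*k**2 + 11*k + 8) after simplifying.
So A=1 and B=1, with C=k**2 + 11*k/3 + 8/3.
Set up (1)·f(k+1) − (1)·f(k) − (k**2 + 11*k/3 + 8/3) = 0.
Degrees (0,0,2) ⇒ d ≤ 3.
Match coefficients ⇒ f(k) = k*(k + 1)*(k + 3)/3.
So s_k = (B(k−1)f/C)·t_k = (k*(k + 3)/(3*k + 8))·t_k = k*(k**2 + 4*k + 3).
s_(k+1) − s_k = 3*k**2 + 11*k + 8 = t_k.
Σ_(k=3)^(6) t_k = s_(7) − s_(3) = 560 − (72) = 488.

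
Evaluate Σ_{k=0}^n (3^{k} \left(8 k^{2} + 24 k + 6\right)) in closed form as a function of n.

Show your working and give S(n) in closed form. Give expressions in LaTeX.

S(n) = 12 \cdot 3^{n} n^{2} + 24 \cdot 3^{n} n + 3 \cdot 3^{n} + 3

t_(k+1)/t_k = 3*(4*k**2 + 20*k + 19)/(4*k**2 + 12*k + 3).
Take A(k)=3, B(k)=1, C(k)=k**2 + 3*k + 3/4.
Set up (3)·f(k+1) − (1)·f(k) − (k**2 + 3*k + 3/4) = 0.
Bound: deg f ≤ 2.
Coefficient equations give f(k) = (4*k**2 - 3)/8.
Certificate R = B(k−1)f/C = (4*k**2 - 3)/(2*(4*k**2 + 12*k + 3)) gives s_k = 3**k*(4*k**2 - 3).
Δs = 3**k*(8*k**2 + 24*k + 6), as required.
Telescope: S(n) = s_(n+1) − s_(0) = 3**(n + 1)*(4*n**2 + 8*n + 1) − (-3) = 12*3**n*n**2 + 24*3**n*n + 3*3**n + 3.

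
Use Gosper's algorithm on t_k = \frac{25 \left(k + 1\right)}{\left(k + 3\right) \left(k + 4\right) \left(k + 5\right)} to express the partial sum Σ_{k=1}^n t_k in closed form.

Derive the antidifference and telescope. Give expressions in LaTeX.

S(n) = \frac{5 n \left(3 n + 7\right)}{4 \left(n^{2} + 9 n + 20\right)}

Ratio r(k) = (k + 2)*(k + 3)/((k + 1)*(k + 6)).
Normal form (A,B,C) = (k + 3, k + 6, k + 1).
Need (k + 3)·f(k+1) − (k + 5)·f(k) = k + 1.
From deg A=1, deg B=1, deg C=1: d=2.
Match coefficients ⇒ f(k) = k*(k + 1)/6.
So s_k = (B(k−1)f/C)·t_k = (k*(k + 5)/6)·t_k = 25*k*(k + 1)/(6*(k + 3)*(k + 4)).
s_(k+1) − s_k = 25*(k + 1)/(k**3 + 12*k**2 + 47*k + 60) = t_k.
Σ_(k=1)^n t_k = s_(n+1) − s_(1) = (25*(n**2 + 3*n + 2)/(6*(n**2 + 9*n + 20))) − (5/12), i.e. 5*n*(3*n + 7)/(4*(n**2 + 9*n + 20)).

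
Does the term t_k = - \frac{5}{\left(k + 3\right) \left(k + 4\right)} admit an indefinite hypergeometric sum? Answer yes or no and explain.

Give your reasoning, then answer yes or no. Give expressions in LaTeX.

Yes. s_k = - \frac{5 k}{3 k + 9}.

Step 1: r(k) = (k + 3)/(k + 5).
A = k + 3, B = k + 5, C = 1.
Solve (k + 3)·f(k+1) − (k + 4)·f(k) = 1.
Degrees (1,1,0) ⇒ d ≤ 1.
Coefficient equations give f(k) = k/3.
Then R = B(k−1)f/C = k*(k + 4)/3, so s_k = R(k)·t_k = -5*k/(3*k + 9).
Verify: -5/(k**2 + 7*k + 12) matches t_k.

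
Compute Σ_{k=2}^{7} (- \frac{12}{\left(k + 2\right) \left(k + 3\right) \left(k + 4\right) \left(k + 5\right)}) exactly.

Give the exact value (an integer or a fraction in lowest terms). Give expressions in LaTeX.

t_(k+1)/t_k = (k + 2)/(k + 6).
A = k + 2, B = k + 6, C = 1.
f must satisfy (k + 2)·f(k+1) − (k + 5)·f(k) = 1.
Bound: deg f ≤ 3.
Coefficient equations give f(k) = k*(k**2 + 9*k + 26)/72.
Get s_k = R·t_k = k*(-k**2 - 9*k - 26)/(6*(k + 2)*(k + 3)*(k + 4)) with R(k) = B(k−1)f(k)/C(k) = k*(k + 5)*(k**2 + 9*k + 26)/72.
Δs = -12/(k**4 + 14*k**3 + 71*k**2 + 154*k + 120), as required.
Σ_(k=2)^(7) t_k = s_(8) − s_(2) = -9/55 − (-2/15) = -1/33.

Σ = -1/33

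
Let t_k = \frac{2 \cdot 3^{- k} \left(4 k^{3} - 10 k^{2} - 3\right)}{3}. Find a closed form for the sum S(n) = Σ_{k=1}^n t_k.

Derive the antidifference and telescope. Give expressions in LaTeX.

t_(k+1)/t_k = (-4*(k + 1)**3 + 10*(k + 1)**2 + 3)/(3*(-4*k**3 + 10*k**2 + 3)).
So A=1/3 and B=1, with C=k**3 - 5*k**2/2 - 3/4.
f must satisfy (1/3)·f(k+1) − (1)·f(k) = k**3 - 5*k**2/2 - 3/4.
From deg A=0, deg B=0, deg C=3: d=3.
Match coefficients ⇒ f(k) = -3*(k - 1)*(2*k**2 + 1)/4.
So s_k = (B(k−1)f/C)·t_k = (-3*(k - 1)*(2*k**2 + 1)/(4*k**3 - 10*k**2 - 3))·t_k = 2*(-2*k**3 + 2*k**2 - k + 1)/3**k.
s_(k+1) − s_k = 2*(4*k**3 - 10*k**2 - 3)/(3*3**k) = t_k.
s_(n+1) = 2*3**(-n - 1)*n*(-2*n**2 - 4*n - 3) and s_(1) = 0, so S(n) = 2*3**(-n - 1)*n*(-2*n**2 - 4*n - 3).

S(n) = 2 \cdot 3^{- n - 1} n \left(- 2 n^{2} - 4 n - 3\right)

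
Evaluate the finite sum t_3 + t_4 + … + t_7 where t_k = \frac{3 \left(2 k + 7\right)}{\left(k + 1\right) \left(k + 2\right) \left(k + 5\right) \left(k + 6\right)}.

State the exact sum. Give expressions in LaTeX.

Σ = 85/1248

r(k) = (k + 1)*(k + 5)*(2*k + 9)/((k + 3)*(k + 7)*(2*k + 7)) after simplifying.
A = k + 1, B = k + 7, C = k**3 + 21*k**2/2 + 73*k/2 + 42.
Set up (k + 1)·f(k+1) − (k + 6)·f(k) − (k**3 + 21*k**2/2 + 73*k/2 + 42) = 0.
Degrees (1,1,3) ⇒ d ≤ 5.
Solve for f: f(k) = k*(k + 2)*(k + 3)*(k + 4)*(k + 6)/10 (degree 5 ≤ 5).
Then R = B(k−1)f/C = k*(k + 2)*(k + 6)**2/(5*(2*k + 7)), so s_k = R(k)·t_k = 3*k*(k + 6)/(5*(k**2 + 6*k + 5)).
Check: Δs_k = 3*(2*k + 7)/(k**4 + 14*k**3 + 65*k**2 + 112*k + 60). ✓
Telescoping: Σ = s_(8) − s_(3) = 112/195 − (81/160) = 85/1248.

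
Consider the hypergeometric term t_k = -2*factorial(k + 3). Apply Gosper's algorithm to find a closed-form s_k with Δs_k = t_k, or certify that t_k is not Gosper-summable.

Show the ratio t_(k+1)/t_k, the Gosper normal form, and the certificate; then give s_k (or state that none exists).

not Gosper-summable; s_k does not exist

Step 1: r(k) = k + 4.
Normal form (A,B,C) = (k + 4, 1, 1).
Solve (k + 4)·f(k+1) − (1)·f(k) = 1.
From deg A=1, deg B=0, deg C=0: d=-1.
deg f ≤ -1 is impossible — no certificate.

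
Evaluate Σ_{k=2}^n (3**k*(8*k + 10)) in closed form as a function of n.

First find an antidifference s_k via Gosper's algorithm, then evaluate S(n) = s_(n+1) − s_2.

S(n) = 12*3**n*n + 9*3**n - 63

The ratio is 3*(4*k + 9)/(4*k + 5).
So A=3 and B=1, with C=k + 5/4.
Key eq: (3)·f(k+1) = (1)·f(k) + (k + 5/4).
From deg A=0, deg B=0, deg C=1: d=1.
Solving with deg f ≤ 1: f(k) = (4*k - 1)/8.
So s_k = (B(k−1)f/C)·t_k = ((4*k - 1)/(2*(4*k + 5)))·t_k = 3**k*(4*k - 1).
Δs = 3**k*(8*k + 10), as required.
s_(n+1) = 3**(n + 1)*(4*n + 3) and s_(2) = 63, so S(n) = 12*3**n*n + 9*3**n - 63.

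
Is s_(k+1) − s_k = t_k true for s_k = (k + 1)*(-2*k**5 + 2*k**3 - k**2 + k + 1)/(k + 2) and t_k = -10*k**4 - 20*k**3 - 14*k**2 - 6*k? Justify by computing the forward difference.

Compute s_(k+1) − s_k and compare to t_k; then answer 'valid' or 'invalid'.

s_(k+1) = (k + 2)*(k - 2*(k + 1)**5 + 2*(k + 1)**3 - (k + 1)**2 + 2)/(k + 3)
s_(k+1) − s_k = (-10*k**6 - 62*k**5 - 134*k**4 - 140*k**3 - 81*k**2 - 23*k + 1)/(k**2 + 5*k + 6)
(s_(k+1) − s_k) − t_k = (8*k**5 + 40*k**4 + 56*k**3 + 33*k**2 + 13*k + 1)/(k**2 + 5*k + 6)

Invalid: residual (8*k**5 + 40*k**4 + 56*k**3 + 33*k**2 + 13*k + 1)/(k**2 + 5*k + 6) ≠ 0.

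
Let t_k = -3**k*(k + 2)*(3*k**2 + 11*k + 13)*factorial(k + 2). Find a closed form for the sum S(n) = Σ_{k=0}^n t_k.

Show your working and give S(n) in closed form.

r(k) = (k + 3)**2*(33*k + 9*(k + 1)**2 + 72)/((k + 2)*(3*k**2 + 11*k + 13)) after simplifying.
A = 3*k + 9, B = 1, C = k**3 + 17*k**2/3 + 35*k/3 + 26/3.
Solve (3*k + 9)·f(k+1) − (1)·f(k) = k**3 + 17*k**2/3 + 35*k/3 + 26/3.
deg f ≤ 2 (via 1,0,3).
A polynomial solution: f(k) = (k**2 + k + 1)/3.
So s_k = (B(k−1)f/C)·t_k = ((k**2 + k + 1)/((k + 2)*(3*k**2 + 11*k + 13)))·t_k = -3**k*(k**2 + k + 1)*factorial(k + 2).
s_(k+1) − s_k = -3**k*(k + 2)*(3*k**2 + 11*k + 13)*factorial(k + 2) = t_k.
Σ_(k=0)^n t_k = s_(n+1) − s_(0) = (-3**(n + 1)*(n**2 + 3*n + 3)*factorial(n + 3)) − (-2), i.e. -3*3**n*n**2*factorial(n + 3) - 9*3**n*n*factorial(n + 3) - 9*3**n*factorial(n + 3) + 2.

S(n) = -3*3**n*n**2*factorial(n + 3) - 9*3**n*n*factorial(n + 3) - 9*3**n*factorial(n + 3) + 2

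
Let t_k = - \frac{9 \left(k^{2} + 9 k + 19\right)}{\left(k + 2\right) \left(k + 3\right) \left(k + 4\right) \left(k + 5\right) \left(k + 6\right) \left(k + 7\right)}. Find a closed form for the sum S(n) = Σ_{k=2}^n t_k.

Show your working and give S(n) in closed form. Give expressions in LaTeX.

Compute t_(k+1)/t_k: get (k + 2)*(9*k + (k + 1)**2 + 28)/((k + 8)*(k**2 + 9*k + 19)).
Take A(k)=k + 2, B(k)=k + 8, C(k)=k**2 + 9*k + 19.
Set up (k + 2)·f(k+1) − (k + 7)·f(k) − (k**2 + 9*k + 19) = 0.
deg f ≤ 5 (via 1,1,2).
A polynomial solution: f(k) = k*(k + 3)*(k + 5)*(k**2 + 12*k + 44)/144.
R(k) = B(k−1)·f(k)/C(k) = k*(k + 3)*(k + 5)*(k + 7)*(k**2 + 12*k + 44)/(144*(k**2 + 9*k + 19)); s_k = R·t_k = k*(-k**2 - 12*k - 44)/(16*(k**3 + 12*k**2 + 44*k + 48)).
Verify: 9*(-k**2 - 9*k - 19)/(k**6 + 27*k**5 + 295*k**4 + 1665*k**3 + 5104*k**2 + 8028*k + 5040) matches t_k.
s_(n+1) = (-n**3 - 15*n**2 - 71*n - 57)/(16*(n**3 + 15*n**2 + 71*n + 105)) and s_(2) = -3/64, so S(n) = (-n**3 - 15*n**2 - 71*n + 87)/(64*(n**3 + 15*n**2 + 71*n + 105)).

S(n) = \frac{- n^{3} - 15 n^{2} - 71 n + 87}{64 \left(n^{3} + 15 n^{2} + 71 n + 105\right)}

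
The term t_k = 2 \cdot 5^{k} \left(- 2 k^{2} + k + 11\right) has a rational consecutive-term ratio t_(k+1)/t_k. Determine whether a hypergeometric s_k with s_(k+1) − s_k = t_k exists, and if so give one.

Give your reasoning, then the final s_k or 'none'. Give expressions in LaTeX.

s_k = 5^{k} \left(- k^{2} + 3 k + 3\right)

Step 1: r(k) = 5*(2*k**2 + 3*k - 10)/(2*k**2 - k - 11).
Normal form (A,B,C) = (5, 1, k**2 - k/2 - 11/2).
f must satisfy (5)·f(k+1) − (1)·f(k) = k**2 - k/2 - 11/2.
Degrees (0,0,2) ⇒ d ≤ 2.
Solving with deg f ≤ 2: f(k) = (k**2 - 3*k - 3)/4.
Certificate R = B(k−1)f/C = (k**2 - 3*k - 3)/(2*(2*k**2 - k - 11)) gives s_k = 5**k*(-k**2 + 3*k + 3).
Δs = 2*5**k*(-2*k**2 + k + 11), as required.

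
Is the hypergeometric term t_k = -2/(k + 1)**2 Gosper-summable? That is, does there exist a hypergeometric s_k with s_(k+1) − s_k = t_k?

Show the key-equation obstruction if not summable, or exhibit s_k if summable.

No; the coefficient equations for f are inconsistent.

Compute t_(k+1)/t_k: get (k + 1)**2/(k + 2)**2.
Take A(k)=k**2 + 2*k + 1, B(k)=k**2 + 4*k + 4, C(k)=1.
Need (k**2 + 2*k + 1)·f(k+1) − (k**2 + 2*k + 1)·f(k) = 1.
deg f ≤ 0 (via 2,2,0).
Write f(k) = c0. Then LHS − RHS = -1, requiring -1 = 0: contradictory. No certificate.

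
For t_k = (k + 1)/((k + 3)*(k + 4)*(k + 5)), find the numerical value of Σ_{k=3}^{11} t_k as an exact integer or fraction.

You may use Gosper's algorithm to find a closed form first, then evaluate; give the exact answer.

t_(k+1)/t_k = (k + 2)*(k + 3)/((k + 1)*(k + 6)).
So A=k + 3 and B=k + 6, with C=k + 1.
f must satisfy (k + 3)·f(k+1) − (k + 5)·f(k) = k + 1.
d = 2 from the (1,1,1) case.
Solve for f: f(k) = k*(k + 1)/6 (degree 2 ≤ 2).
So s_k = (B(k−1)f/C)·t_k = (k*(k + 5)/6)·t_k = k*(k + 1)/(6*(k + 3)*(k + 4)).
Check: Δs_k = (k + 1)/(k**3 + 12*k**2 + 47*k + 60). ✓
Sum = s_(12) − s_(3); s_(12) = 13/120, s_(3) = 1/21 ⇒ 17/280.

Σ = 17/280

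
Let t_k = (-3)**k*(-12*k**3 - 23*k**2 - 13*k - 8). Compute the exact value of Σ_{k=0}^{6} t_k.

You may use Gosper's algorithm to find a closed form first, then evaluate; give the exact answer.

Step 1: r(k) = 3*(-12*k**3 - 59*k**2 - 95*k - 56)/(12*k**3 + 23*k**2 + 13*k + 8).
Gosper form: A/B · C(k+1)/C(k) with A=-3, B=1, C=k**3 + 23*k**2/12 + 13*k/12 + 2/3.
Need (-3)·f(k+1) − (1)·f(k) = k**3 + 23*k**2/12 + 13*k/12 + 2/3.
d = 3 from the (0,0,3) case.
Match coefficients ⇒ f(k) = -(k + 1)*(3*k**2 - 4*k + 2)/12.
Then R = B(k−1)f/C = -(k + 1)*(3*k**2 - 4*k + 2)/(12*k**3 + 23*k**2 + 13*k + 8), so s_k = R(k)·t_k = (-3)**k*(3*k**3 - k**2 - 2*k + 2).
Verify: (-3)**k*(-12*k**3 - 23*k**2 - 13*k - 8) matches t_k.
Sum = s_(7) − s_(0); s_(7) = -2117016, s_(0) = 2 ⇒ -2117018.

Σ = -2117018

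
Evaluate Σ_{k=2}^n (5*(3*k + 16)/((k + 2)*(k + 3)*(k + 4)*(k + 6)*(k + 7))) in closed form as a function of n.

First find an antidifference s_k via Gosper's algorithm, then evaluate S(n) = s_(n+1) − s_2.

The ratio is (k + 2)*(k + 6)*(3*k + 19)/((k + 5)*(k + 8)*(3*k + 16)).
Gosper form: A/B · C(k+1)/C(k) with A=k + 2, B=k + 8, C=k**2 + 31*k/3 + 80/3.
Key eq: (k + 2)·f(k+1) = (k + 7)·f(k) + (k**2 + 31*k/3 + 80/3).
Degrees (1,1,2) ⇒ d ≤ 5.
Solve for f: f(k) = k*(k + 4)*(k + 5)*(k**2 + 11*k + 36)/108 (degree 5 ≤ 5).
Certificate R = B(k−1)f/C = k*(k + 4)*(k + 7)*(k**2 + 11*k + 36)/(36*(3*k + 16)) gives s_k = 5*k*(k**2 + 11*k + 36)/(36*(k**3 + 11*k**2 + 36*k + 36)).
Δs = 5*(3*k + 16)/(k**5 + 22*k**4 + 185*k**3 + 740*k**2 + 1404*k + 1008), as required.
Telescope: S(n) = s_(n+1) − s_(2) = 5*(n**3 + 14*n**2 + 61*n + 48)/(36*(n**3 + 14*n**2 + 61*n + 84)) − (31/288) = (n**3 + 14*n**2 + 61*n - 76)/(32*(n**3 + 14*n**2 + 61*n + 84)).

S(n) = (n**3 + 14*n**2 + 61*n - 76)/(32*(n**3 + 14*n**2 + 61*n + 84))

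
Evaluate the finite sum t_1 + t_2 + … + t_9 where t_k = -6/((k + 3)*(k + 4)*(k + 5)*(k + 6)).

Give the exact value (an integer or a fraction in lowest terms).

Σ = -29/1820

r(k) = (k + 3)/(k + 7) after simplifying.
Gosper form: A/B · C(k+1)/C(k) with A=k + 3, B=k + 7, C=1.
Need (k + 3)·f(k+1) − (k + 6)·f(k) = 1.
From deg A=1, deg B=1, deg C=0: d=3.
Solving with deg f ≤ 3: f(k) = k*(k**2 + 12*k + 47)/180.
Get s_k = R·t_k = k*(-k**2 - 12*k - 47)/(30*(k + 3)*(k + 4)*(k + 5)) with R(k) = B(k−1)f(k)/C(k) = k*(k + 6)*(k**2 + 12*k + 47)/180.
Verify: -6/(k**4 + 18*k**3 + 119*k**2 + 342*k + 360) matches t_k.
Σ_(k=1)^(9) t_k = s_(10) − s_(1) = -89/2730 − (-1/60) = -29/1820.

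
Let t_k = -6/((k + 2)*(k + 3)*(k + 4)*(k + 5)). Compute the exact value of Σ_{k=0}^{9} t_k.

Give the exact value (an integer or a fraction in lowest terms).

Compute t_(k+1)/t_k: get (k + 2)/(k + 6).
Gosper form: A/B · C(k+1)/C(k) with A=k + 2, B=k + 6, C=1.
Solve (k + 2)·f(k+1) − (k + 5)·f(k) = 1.
From deg A=1, deg B=1, deg C=0: d=3.
A polynomial solution: f(k) = k*(k**2 + 9*k + 26)/72.
R(k) = B(k−1)·f(k)/C(k) = k*(k + 5)*(k**2 + 9*k + 26)/72; s_k = R·t_k = k*(-k**2 - 9*k - 26)/(12*(k + 2)*(k + 3)*(k + 4)).
Δs = -6/(k**4 + 14*k**3 + 71*k**2 + 154*k + 120), as required.
Sum = s_(10) − s_(0); s_(10) = -15/182, s_(0) = 0 ⇒ -15/182.

Σ = -15/182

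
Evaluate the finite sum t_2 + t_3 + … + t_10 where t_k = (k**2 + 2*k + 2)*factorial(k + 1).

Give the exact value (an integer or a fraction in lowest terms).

t_(k+1)/t_k = (k + 2)*(2*k + (k + 1)**2 + 4)/(k**2 + 2*k + 2).
Normal form (A,B,C) = (k + 2, 1, k**2 + 2*k + 2).
Solve (k + 2)·f(k+1) − (1)·f(k) = k**2 + 2*k + 2.
deg f ≤ 1 (via 1,0,2).
Coefficient equations give f(k) = k.
Then R = B(k−1)f/C = k/(k**2 + 2*k + 2), so s_k = R(k)·t_k = k*factorial(k + 1).
Check: Δs_k = (k**2 + 2*k + 2)*factorial(k + 1). ✓
Sum = s_(11) − s_(2); s_(11) = 5269017600, s_(2) = 12 ⇒ 5269017588.

Σ = 5269017588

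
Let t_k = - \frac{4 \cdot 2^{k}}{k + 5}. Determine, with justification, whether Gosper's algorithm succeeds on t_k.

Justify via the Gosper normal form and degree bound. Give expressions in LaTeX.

t_(k+1)/t_k = 2*(k + 5)/(k + 6).
A = 2*k + 10, B = k + 6, C = 1.
Set up (2*k + 10)·f(k+1) − (k + 5)·f(k) − (1) = 0.
deg f ≤ -1 (via 1,1,0).
d = -1 < 0 ⇒ no nonzero polynomial f; not summable.

No — key equation has no polynomial f.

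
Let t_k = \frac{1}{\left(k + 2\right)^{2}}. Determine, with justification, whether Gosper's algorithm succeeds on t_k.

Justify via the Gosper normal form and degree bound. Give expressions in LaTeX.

No — key equation has no polynomial f.

t_(k+1)/t_k = (k + 2)**2/(k + 3)**2.
A = k**2 + 4*k + 4, B = k**2 + 6*k + 9, C = 1.
Need (k**2 + 4*k + 4)·f(k+1) − (k**2 + 4*k + 4)·f(k) = 1.
From deg A=2, deg B=2, deg C=0: d=0.
f = c0 ⇒ A·f(k+1) − B(k−1)·f(k) − C = -1. The system {-1 = 0} is inconsistent; no antidifference.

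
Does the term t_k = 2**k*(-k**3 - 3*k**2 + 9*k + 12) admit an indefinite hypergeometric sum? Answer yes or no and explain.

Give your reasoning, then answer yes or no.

r(k) = 2*(k**3 + 6*k**2 - 17)/(k**3 + 3*k**2 - 9*k - 12) after simplifying.
A = 2, B = 1, C = k**3 + 3*k**2 - 9*k - 12.
Solve (2)·f(k+1) − (1)·f(k) = k**3 + 3*k**2 - 9*k - 12.
deg f ≤ 3 (via 0,0,3).
Solving with deg f ≤ 3: f(k) = k**3 - 3*k**2 - 3*k - 2.
So s_k = (B(k−1)f/C)·t_k = ((k**3 - 3*k**2 - 3*k - 2)/(k**3 + 3*k**2 - 9*k - 12))·t_k = 2**k*(-k**3 + 3*k**2 + 3*k + 2).
s_(k+1) − s_k = 2**k*(-k**3 - 3*k**2 + 9*k + 12) = t_k.

Yes. s_k = 2**k*(-k**3 + 3*k**2 + 3*k + 2).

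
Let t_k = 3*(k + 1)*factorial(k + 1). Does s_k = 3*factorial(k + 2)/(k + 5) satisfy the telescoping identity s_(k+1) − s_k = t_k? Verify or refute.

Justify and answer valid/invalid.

Invalid: residual -9*(k**2 + 6*k + 4)*factorial(k + 1)/((k + 5)*(k + 6)) ≠ 0.

s_(k+1) = 3*factorial(k + 3)/(k + 6)
s_(k+1) − s_k = 3*(k**2 + 7*k + 9)*factorial(k + 2)/((k + 5)*(k + 6))
(s_(k+1) − s_k) − t_k = -9*(k**2 + 6*k + 4)*factorial(k + 1)/((k + 5)*(k + 6))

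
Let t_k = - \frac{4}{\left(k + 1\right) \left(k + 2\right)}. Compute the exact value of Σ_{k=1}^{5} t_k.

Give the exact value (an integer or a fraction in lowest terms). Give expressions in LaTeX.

Σ = -10/7

Ratio r(k) = (k + 1)/(k + 3).
A = k + 1, B = k + 3, C = 1.
Set up (k + 1)·f(k+1) − (k + 2)·f(k) − (1) = 0.
d = 1 from the (1,1,0) case.
Match coefficients ⇒ f(k) = k.
So s_k = (B(k−1)f/C)·t_k = (k*(k + 2))·t_k = -4*k/(k + 1).
Verify: -4/(k**2 + 3*k + 2) matches t_k.
Evaluate s at k=6 and k=1: -24/7 and -2; difference -10/7.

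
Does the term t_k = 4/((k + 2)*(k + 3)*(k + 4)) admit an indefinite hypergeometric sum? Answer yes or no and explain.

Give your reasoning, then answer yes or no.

t_(k+1)/t_k = (k + 2)/(k + 5).
Take A(k)=k + 2, B(k)=k + 5, C(k)=1.
Need (k + 2)·f(k+1) − (k + 4)·f(k) = 1.
From deg A=1, deg B=1, deg C=0: d=2.
Solve for f: f(k) = k*(k + 5)/12 (degree 2 ≤ 2).
R(k) = B(k−1)·f(k)/C(k) = k*(k + 4)*(k + 5)/12; s_k = R·t_k = k*(k + 5)/(3*(k + 2)*(k + 3)).
Δs = 4/(k**3 + 9*k**2 + 26*k + 24), as required.

Yes. s_k = k*(k + 5)/(3*(k + 2)*(k + 3)).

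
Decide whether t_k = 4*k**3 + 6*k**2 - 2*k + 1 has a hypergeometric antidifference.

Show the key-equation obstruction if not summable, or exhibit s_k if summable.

Yes. s_k = k*(k**3 - 3*k + 3).

The ratio is (4*k**3 + 18*k**2 + 22*k + 9)/(4*k**3 + 6*k**2 - 2*k + 1).
A = 1, B = 1, C = k**3 + 3*k**2/2 - k/2 + 1/4.
Key eq: (1)·f(k+1) = (1)·f(k) + (k**3 + 3*k**2/2 - k/2 + 1/4).
d = 4 from the (0,0,3) case.
A polynomial solution: f(k) = k*(k**3 - 3*k + 3)/4.
Certificate R = B(k−1)f/C = k*(k**3 - 3*k + 3)/(4*k**3 + 6*k**2 - 2*k + 1) gives s_k = k*(k**3 - 3*k + 3).
s_(k+1) − s_k = 4*k**3 + 6*k**2 - 2*k + 1 = t_k.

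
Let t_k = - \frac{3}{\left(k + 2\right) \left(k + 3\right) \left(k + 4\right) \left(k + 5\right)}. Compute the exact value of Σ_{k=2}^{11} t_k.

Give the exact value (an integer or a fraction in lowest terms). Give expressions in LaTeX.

t_(k+1)/t_k = (k + 2)/(k + 6).
So A=k + 2 and B=k + 6, with C=1.
Need (k + 2)·f(k+1) − (k + 5)·f(k) = 1.
From deg A=1, deg B=1, deg C=0: d=3.
Solve for f: f(k) = k*(k**2 + 9*k + 26)/72 (degree 3 ≤ 3).
Then R = B(k−1)f/C = k*(k + 5)*(k**2 + 9*k + 26)/72, so s_k = R(k)·t_k = k*(-k**2 - 9*k - 26)/(24*(k + 2)*(k + 3)*(k + 4)).
Verify: -3/(k**4 + 14*k**3 + 71*k**2 + 154*k + 120) matches t_k.
Telescoping: Σ = s_(12) − s_(2) = -139/3360 − (-1/30) = -9/1120.

Σ = -9/1120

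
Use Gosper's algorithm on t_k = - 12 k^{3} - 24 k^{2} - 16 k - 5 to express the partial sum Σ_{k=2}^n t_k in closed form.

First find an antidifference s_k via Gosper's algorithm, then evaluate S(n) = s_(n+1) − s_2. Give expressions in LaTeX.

S(n) = - 3 n^{4} - 14 n^{3} - 23 n^{2} - 17 n + 57

Ratio r(k) = (12*k**3 + 60*k**2 + 100*k + 57)/(12*k**3 + 24*k**2 + 16*k + 5).
Normal form (A,B,C) = (1, 1, k**3 + 2*k**2 + 4*k/3 + 5/12).
f must satisfy (1)·f(k+1) − (1)·f(k) = k**3 + 2*k**2 + 4*k/3 + 5/12.
d = 4 from the (0,0,3) case.
Solving with deg f ≤ 4: f(k) = k*(3*k**3 + 2*k**2 - k + 1)/12.
So s_k = (B(k−1)f/C)·t_k = (k*(3*k**3 + 2*k**2 - k + 1)/(12*k**3 + 24*k**2 + 16*k + 5))·t_k = k*(-3*k**3 - 2*k**2 + k - 1).
Check: Δs_k = -12*k**3 - 24*k**2 - 16*k - 5. ✓
Evaluate: s_(n+1) = -3*n**4 - 14*n**3 - 23*n**2 - 17*n - 5; subtract s_(2) = -62 ⇒ S(n) = -3*n**4 - 14*n**3 - 23*n**2 - 17*n + 57.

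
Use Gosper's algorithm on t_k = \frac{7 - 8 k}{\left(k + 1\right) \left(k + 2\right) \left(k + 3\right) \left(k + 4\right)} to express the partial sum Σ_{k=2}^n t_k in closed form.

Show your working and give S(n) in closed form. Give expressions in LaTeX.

S(n) = \frac{- 7 n^{3} - 63 n^{2} + 58 n + 12}{60 \left(n^{3} + 9 n^{2} + 26 n + 24\right)}

The ratio is (k + 1)*(8*k + 1)/((k + 5)*(8*k - 7)).
Factor: A=k + 1; B=k + 5; C=k - 7/8.
Solve (k + 1)·f(k+1) − (k + 4)·f(k) = k - 7/8.
Bound: deg f ≤ 3.
Solve for f: f(k) = -k*(k**2 + 6*k + 35)/48 (degree 3 ≤ 3).
Certificate R = B(k−1)f/C = -k*(k + 4)*(k**2 + 6*k + 35)/(6*(8*k - 7)) gives s_k = k*(k**2 + 6*k + 35)/(6*(k + 1)*(k + 2)*(k + 3)).
s_(k+1) − s_k = (7 - 8*k)/(k**4 + 10*k**3 + 35*k**2 + 50*k + 24) = t_k.
Telescope: S(n) = s_(n+1) − s_(2) = (n**3 + 9*n**2 + 50*n + 42)/(6*(n**3 + 9*n**2 + 26*n + 24)) − (17/60) = (-7*n**3 - 63*n**2 + 58*n + 12)/(60*(n**3 + 9*n**2 + 26*n + 24)).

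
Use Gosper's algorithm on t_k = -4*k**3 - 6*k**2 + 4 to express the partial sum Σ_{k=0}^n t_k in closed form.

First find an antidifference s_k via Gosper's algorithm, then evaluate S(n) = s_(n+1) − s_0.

Step 1: r(k) = (2*(k + 1)**3 + 3*(k + 1)**2 - 2)/(2*k**3 + 3*k**2 - 2).
Factor: A=1; B=1; C=k**3 + 3*k**2/2 - 1.
Key eq: (1)·f(k+1) = (1)·f(k) + (k**3 + 3*k**2/2 - 1).
deg f ≤ 4 (via 0,0,3).
Match coefficients ⇒ f(k) = k*(k**3 - 2*k - 3)/4.
Then R = B(k−1)f/C = k*(k**3 - 2*k - 3)/(2*(2*k**3 + 3*k**2 - 2)), so s_k = R(k)·t_k = k*(-k**3 + 2*k + 3).
Δs = -4*k**3 - 6*k**2 + 4, as required.
Σ_(k=0)^n t_k = s_(n+1) − s_(0) = (-n**4 - 4*n**3 - 4*n**2 + 3*n + 4) − (0), i.e. -n**4 - 4*n**3 - 4*n**2 + 3*n + 4.

S(n) = -n**4 - 4*n**3 - 4*n**2 + 3*n + 4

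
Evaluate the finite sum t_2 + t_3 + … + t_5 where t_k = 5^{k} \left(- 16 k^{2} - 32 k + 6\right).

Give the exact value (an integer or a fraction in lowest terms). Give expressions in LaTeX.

Σ = -1999800

r(k) = 5*(8*k**2 + 32*k + 21)/(8*k**2 + 16*k - 3) after simplifying.
A = 5, B = 1, C = k**2 + 2*k - 3/8.
Solve (5)·f(k+1) − (1)·f(k) = k**2 + 2*k - 3/8.
deg f ≤ 2 (via 0,0,2).
Solve for f: f(k) = (2*k**2 - k - 2)/8 (degree 2 ≤ 2).
So s_k = (B(k−1)f/C)·t_k = ((2*k**2 - k - 2)/(8*k**2 + 16*k - 3))·t_k = 2*5**k*(-2*k**2 + k + 2).
Check: Δs_k = 5**k*(-16*k**2 - 32*k + 6). ✓
Telescoping: Σ = s_(6) − s_(2) = -2000000 − (-200) = -1999800.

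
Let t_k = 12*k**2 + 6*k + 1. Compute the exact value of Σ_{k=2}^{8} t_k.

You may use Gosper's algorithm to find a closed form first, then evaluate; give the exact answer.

Σ = 2653

Step 1: r(k) = (12*k**2 + 30*k + 19)/(12*k**2 + 6*k + 1).
Gosper form: A/B · C(k+1)/C(k) with A=1, B=1, C=k**2 + k/2 + 1/12.
Set up (1)·f(k+1) − (1)·f(k) − (k**2 + k/2 + 1/12) = 0.
Bound: deg f ≤ 3.
Match coefficients ⇒ f(k) = k**2*(4*k - 3)/12.
Certificate R = B(k−1)f/C = k**2*(4*k - 3)/(12*k**2 + 6*k + 1) gives s_k = k**2*(4*k - 3).
Check: Δs_k = 12*k**2 + 6*k + 1. ✓
Evaluate s at k=9 and k=2: 2673 and 20; difference 2653.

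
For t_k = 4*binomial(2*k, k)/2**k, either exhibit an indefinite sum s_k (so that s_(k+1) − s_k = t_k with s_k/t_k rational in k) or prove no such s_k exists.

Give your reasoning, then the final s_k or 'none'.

Compute t_(k+1)/t_k: get (2*k + 1)/(k + 1).
Gosper form: A/B · C(k+1)/C(k) with A=2*k + 1, B=k + 1, C=1.
Key eq: (2*k + 1)·f(k+1) = (k)·f(k) + (1).
Bound: deg f ≤ -1.
Bound -1 < 0, so the key equation has no polynomial solution.

no hypergeometric antidifference exists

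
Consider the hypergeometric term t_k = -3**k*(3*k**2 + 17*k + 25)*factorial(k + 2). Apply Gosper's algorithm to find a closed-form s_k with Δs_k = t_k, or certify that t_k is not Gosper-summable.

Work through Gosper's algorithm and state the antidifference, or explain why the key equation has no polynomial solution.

s_k = -3**k*(k + 2)*factorial(k + 2)

The ratio is 3*(3*k**3 + 32*k**2 + 114*k + 135)/(3*k**2 + 17*k + 25).
Gosper form: A/B · C(k+1)/C(k) with A=3*k + 9, B=1, C=k**2 + 17*k/3 + 25/3.
Key eq: (3*k + 9)·f(k+1) = (1)·f(k) + (k**2 + 17*k/3 + 25/3).
Bound: deg f ≤ 1.
A polynomial solution: f(k) = (k + 2)/3.
So s_k = (B(k−1)f/C)·t_k = ((k + 2)/(3*k**2 + 17*k + 25))·t_k = -3**k*(k + 2)*factorial(k + 2).
Δs = -3**k*(3*k**2 + 17*k + 25)*factorial(k + 2), as required.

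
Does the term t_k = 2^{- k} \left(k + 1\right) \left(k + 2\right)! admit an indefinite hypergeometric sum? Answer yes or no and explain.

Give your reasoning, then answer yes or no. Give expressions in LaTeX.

t_(k+1)/t_k = (k + 2)*(k + 3)/(2*(k + 1)).
Normal form (A,B,C) = (k/2 + 3/2, 1, k + 1).
Set up (k/2 + 3/2)·f(k+1) − (1)·f(k) − (k + 1) = 0.
Bound: deg f ≤ 0.
A polynomial solution: f(k) = 2.
Certificate R = B(k−1)f/C = 2/(k + 1) gives s_k = 2**(1 - k)*factorial(k + 2).
s_(k+1) − s_k = (k + 1)*factorial(k + 2)/2**k = t_k.

Yes. s_k = 2^{1 - k} \left(k + 2\right)!.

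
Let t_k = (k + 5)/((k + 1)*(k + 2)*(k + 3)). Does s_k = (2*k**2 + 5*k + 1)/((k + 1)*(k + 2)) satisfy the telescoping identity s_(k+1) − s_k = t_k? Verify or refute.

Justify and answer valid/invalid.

valid; difference matches t_k

s_(k+1) = (5*k + 2*(k + 1)**2 + 6)/((k + 2)*(k + 3))
s_(k+1) − s_k = (k + 5)/(k**3 + 6*k**2 + 11*k + 6)
(s_(k+1) − s_k) − t_k = 0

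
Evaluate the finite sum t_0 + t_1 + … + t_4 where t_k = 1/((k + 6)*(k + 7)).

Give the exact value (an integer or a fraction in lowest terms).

Σ = 5/66

The ratio is (k + 6)/(k + 8).
Normal form (A,B,C) = (k + 6, k + 8, 1).
Solve (k + 6)·f(k+1) − (k + 7)·f(k) = 1.
deg f ≤ 1 (via 1,1,0).
Coefficient equations give f(k) = k/6.
Get s_k = R·t_k = k/(6*(k + 6)) with R(k) = B(k−1)f(k)/C(k) = k*(k + 7)/6.
Δs = 1/(k**2 + 13*k + 42), as required.
Telescoping: Σ = s_(5) − s_(0) = 5/66 − (0) = 5/66.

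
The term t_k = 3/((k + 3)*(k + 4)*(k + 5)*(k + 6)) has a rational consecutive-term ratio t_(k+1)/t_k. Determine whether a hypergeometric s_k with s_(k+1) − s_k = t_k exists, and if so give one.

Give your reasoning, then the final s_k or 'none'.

The ratio is (k + 3)/(k + 7).
Take A(k)=k + 3, B(k)=k + 7, C(k)=1.
Need (k + 3)·f(k+1) − (k + 6)·f(k) = 1.
deg f ≤ 3 (via 1,1,0).
Solving with deg f ≤ 3: f(k) = k*(k**2 + 12*k + 47)/180.
Certificate R = B(k−1)f/C = k*(k + 6)*(k**2 + 12*k + 47)/180 gives s_k = k*(k**2 + 12*k + 47)/(60*(k + 3)*(k + 4)*(k + 5)).
s_(k+1) − s_k = 3/(k**4 + 18*k**3 + 119*k**2 + 342*k + 360) = t_k.

s_k = k*(k**2 + 12*k + 47)/(60*(k + 3)*(k + 4)*(k + 5))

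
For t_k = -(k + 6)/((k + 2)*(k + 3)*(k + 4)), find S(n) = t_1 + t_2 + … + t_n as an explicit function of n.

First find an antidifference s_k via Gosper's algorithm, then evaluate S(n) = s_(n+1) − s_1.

S(n) = n*(-5*n - 23)/(12*(n**2 + 7*n + 12))

Ratio r(k) = (k + 2)*(k + 7)/((k + 5)*(k + 6)).
Take A(k)=k + 2, B(k)=k + 5, C(k)=k + 6.
Key eq: (k + 2)·f(k+1) = (k + 4)·f(k) + (k + 6).
From deg A=1, deg B=1, deg C=1: d=2.
A polynomial solution: f(k) = k*(2*k + 7)/3.
R(k) = B(k−1)·f(k)/C(k) = k*(k + 4)*(2*k + 7)/(3*(k + 6)); s_k = R·t_k = k*(-2*k - 7)/(3*(k + 2)*(k + 3)).
Δs = (-k - 6)/(k**3 + 9*k**2 + 26*k + 24), as required.
Telescope: S(n) = s_(n+1) − s_(1) = (-2*n**2 - 11*n - 9)/(3*(n**2 + 7*n + 12)) − (-1/4) = n*(-5*n - 23)/(12*(n**2 + 7*n + 12)).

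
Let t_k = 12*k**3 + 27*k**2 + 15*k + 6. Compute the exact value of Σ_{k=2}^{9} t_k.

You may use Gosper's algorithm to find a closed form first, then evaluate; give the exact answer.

t_(k+1)/t_k = (4*k**3 + 21*k**2 + 35*k + 20)/(4*k**3 + 9*k**2 + 5*k + 2).
Factor: A=1; B=1; C=k**3 + 9*k**2/4 + 5*k/4 + 1/2.
Key eq: (1)·f(k+1) = (1)·f(k) + (k**3 + 9*k**2/4 + 5*k/4 + 1/2).
deg f ≤ 4 (via 0,0,3).
Match coefficients ⇒ f(k) = k*(k**3 + k**2 - k + 1)/4.
R(k) = B(k−1)·f(k)/C(k) = k*(k**3 + k**2 - k + 1)/(4*k**3 + 9*k**2 + 5*k + 2); s_k = R·t_k = 3*k*(k**3 + k**2 - k + 1).
s_(k+1) − s_k = 12*k**3 + 27*k**2 + 15*k + 6 = t_k.
Evaluate s at k=10 and k=2: 32730 and 66; difference 32664.

Σ = 32664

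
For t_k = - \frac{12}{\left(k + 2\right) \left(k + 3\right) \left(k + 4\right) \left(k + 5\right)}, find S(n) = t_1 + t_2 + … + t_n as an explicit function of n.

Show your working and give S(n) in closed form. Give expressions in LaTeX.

S(n) = \frac{n \left(- n^{2} - 12 n - 47\right)}{15 \left(n^{3} + 12 n^{2} + 47 n + 60\right)}

Ratio r(k) = (k + 2)/(k + 6).
So A=k + 2 and B=k + 6, with C=1.
f must satisfy (k + 2)·f(k+1) − (k + 5)·f(k) = 1.
From deg A=1, deg B=1, deg C=0: d=3.
A polynomial solution: f(k) = k*(k**2 + 9*k + 26)/72.
So s_k = (B(k−1)f/C)·t_k = (k*(k + 5)*(k**2 + 9*k + 26)/72)·t_k = k*(-k**2 - 9*k - 26)/(6*(k + 2)*(k + 3)*(k + 4)).
Check: Δs_k = -12/(k**4 + 14*k**3 + 71*k**2 + 154*k + 120). ✓
Telescope: S(n) = s_(n+1) − s_(1) = (-n**3 - 12*n**2 - 47*n - 36)/(6*(n**3 + 12*n**2 + 47*n + 60)) − (-1/10) = n*(-n**2 - 12*n - 47)/(15*(n**3 + 12*n**2 + 47*n + 60)).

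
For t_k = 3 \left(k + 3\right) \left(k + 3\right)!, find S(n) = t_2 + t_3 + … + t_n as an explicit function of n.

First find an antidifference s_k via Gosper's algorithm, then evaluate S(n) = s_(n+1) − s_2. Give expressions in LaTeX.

r(k) = (k + 4)**2/(k + 3) after simplifying.
A = k + 4, B = 1, C = k + 3.
f must satisfy (k + 4)·f(k+1) − (1)·f(k) = k + 3.
From deg A=1, deg B=0, deg C=1: d=0.
Solving with deg f ≤ 0: f(k) = 1.
Get s_k = R·t_k = 3*factorial(k + 3) with R(k) = B(k−1)f(k)/C(k) = 1/(k + 3).
Check: Δs_k = 3*(k + 3)*factorial(k + 3). ✓
Telescope: S(n) = s_(n+1) − s_(2) = 3*factorial(n + 4) − (360) = 3*factorial(n + 4) - 360.

S(n) = 3 \left(n + 4\right)! - 360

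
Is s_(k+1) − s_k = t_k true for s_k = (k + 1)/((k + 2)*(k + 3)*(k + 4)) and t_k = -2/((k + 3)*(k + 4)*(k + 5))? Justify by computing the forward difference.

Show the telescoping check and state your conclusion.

s_(k+1) = (k + 2)/((k + 3)*(k + 4)*(k + 5))
s_(k+1) − s_k = (-2*k - 1)/(k**4 + 14*k**3 + 71*k**2 + 154*k + 120)
(s_(k+1) − s_k) − t_k = 3/(k**4 + 14*k**3 + 71*k**2 + 154*k + 120)

Invalid: residual 3/(k**4 + 14*k**3 + 71*k**2 + 154*k + 120) ≠ 0.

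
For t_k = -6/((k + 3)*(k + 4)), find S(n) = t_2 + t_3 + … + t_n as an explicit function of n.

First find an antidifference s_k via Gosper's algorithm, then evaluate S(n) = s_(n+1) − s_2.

S(n) = 6*(1 - n)/(5*(n + 4))

Compute t_(k+1)/t_k: get (k + 3)/(k + 5).
Take A(k)=k + 3, B(k)=k + 5, C(k)=1.
Key eq: (k + 3)·f(k+1) = (k + 4)·f(k) + (1).
Bound: deg f ≤ 1.
Coefficient equations give f(k) = k/3.
R(k) = B(k−1)·f(k)/C(k) = k*(k + 4)/3; s_k = R·t_k = -2*k/(k + 3).
s_(k+1) − s_k = -6/(k**2 + 7*k + 12) = t_k.
Σ_(k=2)^n t_k = s_(n+1) − s_(2) = (2*(-n - 1)/(n + 4)) − (-4/5), i.e. 6*(1 - n)/(5*(n + 4)).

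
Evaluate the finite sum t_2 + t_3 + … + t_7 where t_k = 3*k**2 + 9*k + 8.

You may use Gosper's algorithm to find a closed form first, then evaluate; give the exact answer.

Σ = 708

The ratio is (3*k**2 + 15*k + 20)/(3*k**2 + 9*k + 8).
Factor: A=1; B=1; C=k**2 + 3*k + 8/3.
Key eq: (1)·f(k+1) = (1)·f(k) + (k**2 + 3*k + 8/3).
Degrees (0,0,2) ⇒ d ≤ 3.
A polynomial solution: f(k) = k*(k**2 + 3*k + 4)/3.
Then R = B(k−1)f/C = k*(k**2 + 3*k + 4)/(3*k**2 + 9*k + 8), so s_k = R(k)·t_k = k*(k**2 + 3*k + 4).
Check: Δs_k = 3*k**2 + 9*k + 8. ✓
Evaluate s at k=8 and k=2: 736 and 28; difference 708.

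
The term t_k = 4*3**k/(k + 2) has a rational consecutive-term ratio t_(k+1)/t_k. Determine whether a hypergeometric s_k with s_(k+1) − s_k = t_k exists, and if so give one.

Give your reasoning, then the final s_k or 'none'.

none — t_k is not Gosper-summable

t_(k+1)/t_k = 3*(k + 2)/(k + 3).
So A=3*k + 6 and B=k + 3, with C=1.
Solve (3*k + 6)·f(k+1) − (k + 2)·f(k) = 1.
deg f ≤ -1 (via 1,1,0).
d = -1 < 0 ⇒ no nonzero polynomial f; not summable.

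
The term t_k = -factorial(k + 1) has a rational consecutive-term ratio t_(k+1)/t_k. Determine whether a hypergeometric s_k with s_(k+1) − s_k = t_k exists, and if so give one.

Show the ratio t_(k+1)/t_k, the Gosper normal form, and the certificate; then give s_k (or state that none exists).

t_(k+1)/t_k = k + 2.
Gosper form: A/B · C(k+1)/C(k) with A=k + 2, B=1, C=1.
f must satisfy (k + 2)·f(k+1) − (1)·f(k) = 1.
Bound: deg f ≤ -1.
deg f ≤ -1 is impossible — no certificate.

none — t_k is not Gosper-summable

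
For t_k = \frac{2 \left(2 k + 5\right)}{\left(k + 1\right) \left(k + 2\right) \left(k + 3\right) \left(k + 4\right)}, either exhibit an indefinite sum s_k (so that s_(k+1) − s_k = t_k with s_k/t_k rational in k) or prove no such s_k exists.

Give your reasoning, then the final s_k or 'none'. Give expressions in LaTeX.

s_k = \frac{2 k \left(k + 4\right)}{3 \left(k^{2} + 4 k + 3\right)}

Ratio r(k) = (k + 1)*(2*k + 7)/((k + 5)*(2*k + 5)).
So A=k + 1 and B=k + 5, with C=k + 5/2.
Key eq: (k + 1)·f(k+1) = (k + 4)·f(k) + (k + 5/2).
From deg A=1, deg B=1, deg C=1: d=3.
A polynomial solution: f(k) = k*(k + 2)*(k + 4)/6.
Then R = B(k−1)f/C = k*(k + 2)*(k + 4)**2/(3*(2*k + 5)), so s_k = R(k)·t_k = 2*k*(k + 4)/(3*(k**2 + 4*k + 3)).
Δs = 2*(2*k + 5)/(k**4 + 10*k**3 + 35*k**2 + 50*k + 24), as required.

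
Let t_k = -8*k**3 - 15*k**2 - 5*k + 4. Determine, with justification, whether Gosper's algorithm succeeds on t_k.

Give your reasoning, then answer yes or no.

Compute t_(k+1)/t_k: get (8*k**3 + 39*k**2 + 59*k + 24)/(8*k**3 + 15*k**2 + 5*k - 4).
Normal form (A,B,C) = (1, 1, k**3 + 15*k**2/8 + 5*k/8 - 1/2).
Need (1)·f(k+1) − (1)·f(k) = k**3 + 15*k**2/8 + 5*k/8 - 1/2.
deg f ≤ 4 (via 0,0,3).
A polynomial solution: f(k) = k*(2*k**3 + k**2 - 3*k - 4)/8.
R(k) = B(k−1)·f(k)/C(k) = k*(2*k**3 + k**2 - 3*k - 4)/(8*k**3 + 15*k**2 + 5*k - 4); s_k = R·t_k = k*(-2*k**3 - k**2 + 3*k + 4).
Check: Δs_k = -8*k**3 - 15*k**2 - 5*k + 4. ✓

Yes. s_k = k*(-2*k**3 - k**2 + 3*k + 4).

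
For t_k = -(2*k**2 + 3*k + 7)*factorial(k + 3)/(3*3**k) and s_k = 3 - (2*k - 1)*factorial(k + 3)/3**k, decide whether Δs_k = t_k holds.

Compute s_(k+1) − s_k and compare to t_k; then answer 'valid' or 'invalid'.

Valid: the claim telescopes to t_k.

s_(k+1) = -3**(-k - 1)*(2*k + 1)*factorial(k + 4) + 3
s_(k+1) − s_k = -(2*k**2 + 3*k + 7)*factorial(k + 3)/(3*3**k)
(s_(k+1) − s_k) − t_k = 0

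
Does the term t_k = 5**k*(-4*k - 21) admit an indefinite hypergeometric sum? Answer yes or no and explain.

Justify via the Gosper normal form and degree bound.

Ratio r(k) = 5*(4*k + 25)/(4*k + 21).
Normal form (A,B,C) = (5, 1, k + 21/4).
Need (5)·f(k+1) − (1)·f(k) = k + 21/4.
Degrees (0,0,1) ⇒ d ≤ 1.
Solve for f: f(k) = (k + 4)/4 (degree 1 ≤ 1).
Get s_k = R·t_k = 5**k*(-k - 4) with R(k) = B(k−1)f(k)/C(k) = (k + 4)/(4*k + 21).
Verify: 5**k*(-4*k - 21) matches t_k.

Yes. s_k = 5**k*(-k - 4).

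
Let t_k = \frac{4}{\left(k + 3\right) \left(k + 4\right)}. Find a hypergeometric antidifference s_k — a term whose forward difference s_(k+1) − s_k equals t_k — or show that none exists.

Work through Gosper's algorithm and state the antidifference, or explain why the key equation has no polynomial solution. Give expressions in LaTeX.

The ratio is (k + 3)/(k + 5).
Gosper form: A/B · C(k+1)/C(k) with A=k + 3, B=k + 5, C=1.
Key eq: (k + 3)·f(k+1) = (k + 4)·f(k) + (1).
deg f ≤ 1 (via 1,1,0).
Coefficient equations give f(k) = k/3.
R(k) = B(k−1)·f(k)/C(k) = k*(k + 4)/3; s_k = R·t_k = 4*k/(3*(k + 3)).
s_(k+1) − s_k = 4/(k**2 + 7*k + 12) = t_k.

s_k = \frac{4 k}{3 \left(k + 3\right)}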